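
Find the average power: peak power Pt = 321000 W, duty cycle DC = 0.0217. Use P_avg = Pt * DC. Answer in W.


P_avg = 321000 * 0.0217 = 6965.7 W

6965.7 W


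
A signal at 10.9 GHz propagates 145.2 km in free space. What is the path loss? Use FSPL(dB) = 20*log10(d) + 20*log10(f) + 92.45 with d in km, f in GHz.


20*log10(145.2) = 43.24
20*log10(10.9) = 20.75
FSPL = 156.4 dB

156.4 dB


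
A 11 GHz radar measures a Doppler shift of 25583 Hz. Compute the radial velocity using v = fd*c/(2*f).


v = 25583 * 3e8 / (2 * 11000000000.0) = 348.9 m/s

348.9 m/s


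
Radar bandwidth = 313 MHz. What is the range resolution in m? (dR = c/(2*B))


dR = 3e8 / (2 * 313000000.0) = 0.48 m

0.48 m


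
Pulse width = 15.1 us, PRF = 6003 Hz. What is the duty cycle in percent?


DC = 15.1e-6 * 6003 * 100 = 9.06%

9.06%


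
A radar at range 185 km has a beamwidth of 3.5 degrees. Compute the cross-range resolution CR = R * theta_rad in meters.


BW_rad = 0.061086524
CR = 185000 * 0.061086524 = 11301.0 m

11301.0 m


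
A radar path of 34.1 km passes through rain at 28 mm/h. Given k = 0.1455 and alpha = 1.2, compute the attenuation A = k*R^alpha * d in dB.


gamma = 0.1455 * 28^1.2 = 7.933277 dB/km
A = 7.933277 * 34.1 = 270.52 dB

270.52 dB


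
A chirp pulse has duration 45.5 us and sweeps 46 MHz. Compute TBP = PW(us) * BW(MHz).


TBP = 45.5 * 46 = 2093.0

2093.0


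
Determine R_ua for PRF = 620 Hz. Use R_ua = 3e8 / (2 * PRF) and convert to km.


R_ua = 3e8 / (2 * 620) = 241935.5 m = 241.9 km

241.9 km


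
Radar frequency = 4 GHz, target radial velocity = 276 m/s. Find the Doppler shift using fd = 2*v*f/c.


fd = 2 * 276 * 4000000000.0 / 3e8 = 7360.0 Hz

7360.0 Hz


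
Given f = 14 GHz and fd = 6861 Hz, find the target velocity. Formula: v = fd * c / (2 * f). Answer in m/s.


v = 6861 * 3e8 / (2 * 14000000000.0) = 73.5 m/s

73.5 m/s


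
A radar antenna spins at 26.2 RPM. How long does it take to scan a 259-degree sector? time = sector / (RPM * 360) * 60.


t = 259 / (26.2 * 360) * 60 = 1.65 s

1.65 s


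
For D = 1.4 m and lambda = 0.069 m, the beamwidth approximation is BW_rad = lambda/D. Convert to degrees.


BW_rad = 0.069 / 1.4 = 0.049286
BW_deg = 2.82 degrees

2.82 degrees


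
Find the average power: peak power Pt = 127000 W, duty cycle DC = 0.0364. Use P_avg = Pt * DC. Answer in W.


P_avg = 127000 * 0.0364 = 4622.8 W

4622.8 W


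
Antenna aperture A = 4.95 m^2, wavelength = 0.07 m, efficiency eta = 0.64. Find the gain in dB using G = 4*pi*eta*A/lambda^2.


G_linear = 4*pi*0.64*4.95/0.07^2 = 8124.54
G_dB = 10*log10(8124.54) = 39.1 dB

39.1 dB


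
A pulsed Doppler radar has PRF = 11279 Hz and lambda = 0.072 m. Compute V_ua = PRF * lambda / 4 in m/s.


V_ua = 11279 * 0.072 / 4 = 203.0 m/s

203.0 m/s


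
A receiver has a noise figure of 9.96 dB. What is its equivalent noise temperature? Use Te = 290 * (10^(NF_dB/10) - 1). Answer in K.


NF_lin = 10^(9.96/10) = 9.908319
Te = 290 * (9.908319 - 1) = 2583.4 K

2583.4 K


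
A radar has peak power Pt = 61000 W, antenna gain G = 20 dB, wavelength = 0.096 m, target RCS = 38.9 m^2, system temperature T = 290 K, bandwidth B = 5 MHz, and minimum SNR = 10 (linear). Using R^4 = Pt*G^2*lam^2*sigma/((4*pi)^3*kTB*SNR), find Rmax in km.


G_lin = 10^(20/10) = 100.0
R^4 = 61000 * 100.0^2 * 0.096^2 * 38.9 / ((4*pi)^3 * 1.38e-23 * 290 * 5000000.0 * 10)
R^4 = 5.50738e17 m^4
R_max = (5.50738e17)^(1/4) = 27241.8 m = 27.2 km

27.2 km


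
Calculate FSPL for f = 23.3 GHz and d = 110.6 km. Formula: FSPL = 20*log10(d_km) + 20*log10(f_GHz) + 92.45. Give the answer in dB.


20*log10(110.6) = 40.88
20*log10(23.3) = 27.35
FSPL = 160.7 dB

160.7 dB


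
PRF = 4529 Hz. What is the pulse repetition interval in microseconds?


PRI = 1/4529 = 0.0002207993 s = 220.8 us

220.8 us


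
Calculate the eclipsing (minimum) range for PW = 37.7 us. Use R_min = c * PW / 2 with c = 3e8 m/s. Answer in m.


R_min = 3e8 * 37.7e-6 / 2 = 5655.0 m

5655.0 m


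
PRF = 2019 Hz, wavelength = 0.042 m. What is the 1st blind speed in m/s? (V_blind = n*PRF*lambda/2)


V_blind = 1 * 2019 * 0.042 / 2 = 42.4 m/s

42.4 m/s


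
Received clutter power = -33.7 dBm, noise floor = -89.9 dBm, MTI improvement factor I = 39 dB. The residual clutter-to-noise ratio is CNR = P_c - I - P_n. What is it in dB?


CNR = -33.7 - 39 - (-89.9) = 17.2 dB

17.2 dB


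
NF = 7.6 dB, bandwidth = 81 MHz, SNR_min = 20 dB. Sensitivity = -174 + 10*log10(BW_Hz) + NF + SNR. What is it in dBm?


10*log10(81000000.0) = 79.08
S = -174 + 79.08 + 7.6 + 20 = -67.3 dBm

-67.3 dBm


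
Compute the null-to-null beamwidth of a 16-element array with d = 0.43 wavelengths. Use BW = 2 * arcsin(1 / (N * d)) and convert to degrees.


1/(N*d) = 1/(16*0.43) = 0.145349
BW = 2*arcsin(0.145349) = 16.7 degrees

16.7 degrees


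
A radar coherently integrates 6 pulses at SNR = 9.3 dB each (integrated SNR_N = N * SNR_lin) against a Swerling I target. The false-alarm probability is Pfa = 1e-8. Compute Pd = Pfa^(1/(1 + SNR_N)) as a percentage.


SNR_lin = 10^(9.3/10) = 8.51138
SNR_N = 6 * 8.51138 = 51.06828
1/(1 + SNR_N) = 1/52.06828 = 0.0192056
Pd = (1e-8)^0.0192056 = 0.70203
Pd = 70.2%

70.2%


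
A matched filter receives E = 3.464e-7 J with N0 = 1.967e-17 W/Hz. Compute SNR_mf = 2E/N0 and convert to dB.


SNR_lin = 2 * 3.464e-7 / 1.967e-17 = 3.522e10
SNR_dB = 10*log10(3.522e10) = 105.5 dB

105.5 dB


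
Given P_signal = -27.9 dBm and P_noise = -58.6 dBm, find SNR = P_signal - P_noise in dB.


SNR = -27.9 - (-58.6) = 30.7 dB

30.7 dB


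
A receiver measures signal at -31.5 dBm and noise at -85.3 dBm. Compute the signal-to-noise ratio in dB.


SNR = -31.5 - (-85.3) = 53.8 dB

53.8 dB


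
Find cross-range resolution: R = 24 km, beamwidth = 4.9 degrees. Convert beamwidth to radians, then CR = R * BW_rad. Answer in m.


BW_rad = 0.085521133
CR = 24000 * 0.085521133 = 2052.5 m

2052.5 m


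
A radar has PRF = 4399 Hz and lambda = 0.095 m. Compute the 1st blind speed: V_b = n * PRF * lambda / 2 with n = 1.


V_blind = 1 * 4399 * 0.095 / 2 = 209.0 m/s

209.0 m/s


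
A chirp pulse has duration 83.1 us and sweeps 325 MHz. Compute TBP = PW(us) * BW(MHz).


TBP = 83.1 * 325 = 27007.5

27007.5


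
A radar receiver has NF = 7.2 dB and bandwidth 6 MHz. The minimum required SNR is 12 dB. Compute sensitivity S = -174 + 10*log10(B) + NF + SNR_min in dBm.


10*log10(6000000.0) = 67.78
S = -174 + 67.78 + 7.2 + 12 = -87.0 dBm

-87.0 dBm


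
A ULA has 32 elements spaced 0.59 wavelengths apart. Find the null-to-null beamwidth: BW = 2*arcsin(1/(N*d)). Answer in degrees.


1/(N*d) = 1/(32*0.59) = 0.052966
BW = 2*arcsin(0.052966) = 6.1 degrees

6.1 degrees


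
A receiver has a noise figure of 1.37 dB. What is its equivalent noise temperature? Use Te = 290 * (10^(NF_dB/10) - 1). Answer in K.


NF_lin = 10^(1.37/10) = 1.370882
Te = 290 * (1.370882 - 1) = 107.6 K

107.6 K


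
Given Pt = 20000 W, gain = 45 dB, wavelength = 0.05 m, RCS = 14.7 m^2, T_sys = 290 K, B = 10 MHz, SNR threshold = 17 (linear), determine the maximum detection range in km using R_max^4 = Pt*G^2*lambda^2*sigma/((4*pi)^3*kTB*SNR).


G_lin = 10^(45/10) = 31622.776602
R^4 = 20000 * 31622.776602^2 * 0.05^2 * 14.7 / ((4*pi)^3 * 1.38e-23 * 290 * 10000000.0 * 17)
R^4 = 5.44417e20 m^4
R_max = (5.44417e20)^(1/4) = 152750.6 m = 152.8 km

152.8 km


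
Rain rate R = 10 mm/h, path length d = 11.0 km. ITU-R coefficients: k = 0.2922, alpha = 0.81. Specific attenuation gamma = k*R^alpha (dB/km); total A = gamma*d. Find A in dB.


gamma = 0.2922 * 10^0.81 = 1.886602 dB/km
A = 1.886602 * 11.0 = 20.75 dB

20.75 dB


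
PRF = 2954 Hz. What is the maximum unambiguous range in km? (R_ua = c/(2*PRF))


R_ua = 3e8 / (2 * 2954) = 50778.6 m = 50.8 km

50.8 km


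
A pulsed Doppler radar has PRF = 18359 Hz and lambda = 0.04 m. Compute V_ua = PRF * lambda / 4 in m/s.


V_ua = 18359 * 0.04 / 4 = 183.6 m/s

183.6 m/s


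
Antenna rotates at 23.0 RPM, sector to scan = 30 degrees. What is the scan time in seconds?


t = 30 / (23.0 * 360) * 60 = 0.22 s

0.22 s


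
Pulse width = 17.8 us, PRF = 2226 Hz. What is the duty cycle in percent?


DC = 17.8e-6 * 2226 * 100 = 3.96%

3.96%


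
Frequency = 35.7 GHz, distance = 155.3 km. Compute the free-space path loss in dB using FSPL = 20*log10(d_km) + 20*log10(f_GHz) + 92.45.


20*log10(155.3) = 43.82
20*log10(35.7) = 31.05
FSPL = 167.3 dB

167.3 dB


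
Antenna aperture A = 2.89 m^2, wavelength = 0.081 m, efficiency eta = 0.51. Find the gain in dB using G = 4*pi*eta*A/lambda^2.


G_linear = 4*pi*0.51*2.89/0.081^2 = 2822.98
G_dB = 10*log10(2822.98) = 34.5 dB

34.5 dB


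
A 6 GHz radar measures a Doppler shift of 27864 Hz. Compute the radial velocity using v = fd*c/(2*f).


v = 27864 * 3e8 / (2 * 6000000000.0) = 696.6 m/s

696.6 m/s


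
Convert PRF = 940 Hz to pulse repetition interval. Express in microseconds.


PRI = 1/940 = 0.0010638298 s = 1063.8 us

1063.8 us


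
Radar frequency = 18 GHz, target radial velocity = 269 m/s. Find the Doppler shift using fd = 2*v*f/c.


fd = 2 * 269 * 18000000000.0 / 3e8 = 32280.0 Hz

32280.0 Hz


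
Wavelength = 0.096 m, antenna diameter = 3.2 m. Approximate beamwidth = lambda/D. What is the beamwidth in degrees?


BW_rad = 0.096 / 3.2 = 0.03
BW_deg = 1.72 degrees

1.72 degrees


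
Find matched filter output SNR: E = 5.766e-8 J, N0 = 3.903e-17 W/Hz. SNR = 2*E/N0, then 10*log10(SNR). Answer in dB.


SNR_lin = 2 * 5.766e-8 / 3.903e-17 = 2.955e9
SNR_dB = 10*log10(2.955e9) = 94.7 dB

94.7 dB


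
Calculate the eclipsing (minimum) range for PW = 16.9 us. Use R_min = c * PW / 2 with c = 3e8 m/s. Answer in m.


R_min = 3e8 * 16.9e-6 / 2 = 2535.0 m

2535.0 m


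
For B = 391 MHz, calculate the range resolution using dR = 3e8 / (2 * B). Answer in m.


dR = 3e8 / (2 * 391000000.0) = 0.38 m

0.38 m


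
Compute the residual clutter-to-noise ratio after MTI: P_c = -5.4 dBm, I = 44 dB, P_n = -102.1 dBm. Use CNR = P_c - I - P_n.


CNR = -5.4 - 44 - (-102.1) = 52.7 dB

52.7 dB


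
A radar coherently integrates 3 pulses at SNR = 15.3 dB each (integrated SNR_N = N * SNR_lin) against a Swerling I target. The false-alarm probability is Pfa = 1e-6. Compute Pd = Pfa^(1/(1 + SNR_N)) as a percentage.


SNR_lin = 10^(15.3/10) = 33.88442
SNR_N = 3 * 33.88442 = 101.65326
1/(1 + SNR_N) = 1/102.65326 = 0.0097415
Pd = (1e-6)^0.0097415 = 0.87408
Pd = 87.4%

87.4%


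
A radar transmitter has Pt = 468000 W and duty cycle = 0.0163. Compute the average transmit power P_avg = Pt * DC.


P_avg = 468000 * 0.0163 = 7628.4 W

7628.4 W


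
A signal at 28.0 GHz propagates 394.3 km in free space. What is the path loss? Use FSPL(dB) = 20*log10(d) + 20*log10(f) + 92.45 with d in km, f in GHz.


20*log10(394.3) = 51.92
20*log10(28.0) = 28.94
FSPL = 173.3 dB

173.3 dB


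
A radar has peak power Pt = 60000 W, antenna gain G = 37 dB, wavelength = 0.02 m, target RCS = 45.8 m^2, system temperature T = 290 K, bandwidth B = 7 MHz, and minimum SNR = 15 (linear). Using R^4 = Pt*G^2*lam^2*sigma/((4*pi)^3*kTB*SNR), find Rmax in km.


G_lin = 10^(37/10) = 5011.872336
R^4 = 60000 * 5011.872336^2 * 0.02^2 * 45.8 / ((4*pi)^3 * 1.38e-23 * 290 * 7000000.0 * 15)
R^4 = 3.31116e19 m^4
R_max = (3.31116e19)^(1/4) = 75856.9 m = 75.9 km

75.9 km


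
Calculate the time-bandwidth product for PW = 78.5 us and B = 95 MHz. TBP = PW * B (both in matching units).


TBP = 78.5 * 95 = 7457.5

7457.5


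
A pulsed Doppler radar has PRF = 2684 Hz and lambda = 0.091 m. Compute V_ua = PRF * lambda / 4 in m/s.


V_ua = 2684 * 0.091 / 4 = 61.1 m/s

61.1 m/s


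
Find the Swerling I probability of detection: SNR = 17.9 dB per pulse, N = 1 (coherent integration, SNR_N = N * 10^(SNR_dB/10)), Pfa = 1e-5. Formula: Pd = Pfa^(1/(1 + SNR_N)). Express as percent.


SNR_lin = 10^(17.9/10) = 61.6595
SNR_N = 1 * 61.6595 = 61.6595
1/(1 + SNR_N) = 1/62.6595 = 0.0159593
Pd = (1e-5)^0.0159593 = 0.83215
Pd = 83.2%

83.2%


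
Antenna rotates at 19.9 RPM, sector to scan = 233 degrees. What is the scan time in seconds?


t = 233 / (19.9 * 360) * 60 = 1.95 s

1.95 s


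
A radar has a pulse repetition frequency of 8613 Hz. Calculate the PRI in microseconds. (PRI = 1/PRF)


PRI = 1/8613 = 0.0001161036 s = 116.1 us

116.1 us


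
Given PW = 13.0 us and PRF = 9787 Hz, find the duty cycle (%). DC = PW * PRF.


DC = 13.0e-6 * 9787 * 100 = 12.72%

12.72%


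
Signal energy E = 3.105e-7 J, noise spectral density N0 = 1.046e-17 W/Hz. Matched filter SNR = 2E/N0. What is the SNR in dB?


SNR_lin = 2 * 3.105e-7 / 1.046e-17 = 5.937e10
SNR_dB = 10*log10(5.937e10) = 107.7 dB

107.7 dB


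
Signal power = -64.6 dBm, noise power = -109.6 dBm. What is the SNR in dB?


SNR = -64.6 - (-109.6) = 45.0 dB

45.0 dB


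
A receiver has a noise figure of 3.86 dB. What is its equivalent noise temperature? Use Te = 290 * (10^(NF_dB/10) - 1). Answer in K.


NF_lin = 10^(3.86/10) = 2.432204
Te = 290 * (2.432204 - 1) = 415.3 K

415.3 K


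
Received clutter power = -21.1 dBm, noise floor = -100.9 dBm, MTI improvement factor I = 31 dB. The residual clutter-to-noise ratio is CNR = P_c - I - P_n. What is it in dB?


CNR = -21.1 - 31 - (-100.9) = 48.8 dB

48.8 dB


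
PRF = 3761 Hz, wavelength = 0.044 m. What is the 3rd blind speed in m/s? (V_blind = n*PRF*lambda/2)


V_blind = 3 * 3761 * 0.044 / 2 = 248.2 m/s

248.2 m/s


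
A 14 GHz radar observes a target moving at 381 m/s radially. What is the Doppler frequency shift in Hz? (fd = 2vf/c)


fd = 2 * 381 * 14000000000.0 / 3e8 = 35560.0 Hz

35560.0 Hz


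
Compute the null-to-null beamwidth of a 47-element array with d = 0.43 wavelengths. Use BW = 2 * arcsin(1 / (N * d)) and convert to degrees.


1/(N*d) = 1/(47*0.43) = 0.04948
BW = 2*arcsin(0.04948) = 5.7 degrees

5.7 degrees


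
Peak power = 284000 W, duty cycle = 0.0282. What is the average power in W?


P_avg = 284000 * 0.0282 = 8008.8 W

8008.8 W


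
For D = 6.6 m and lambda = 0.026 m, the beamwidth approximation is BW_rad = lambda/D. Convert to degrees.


BW_rad = 0.026 / 6.6 = 0.003939
BW_deg = 0.23 degrees

0.23 degrees


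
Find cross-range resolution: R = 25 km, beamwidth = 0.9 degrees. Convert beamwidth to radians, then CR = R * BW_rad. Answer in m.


BW_rad = 0.015707963
CR = 25000 * 0.015707963 = 392.7 m

392.7 m


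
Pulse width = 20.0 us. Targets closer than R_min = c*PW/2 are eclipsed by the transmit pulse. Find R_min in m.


R_min = 3e8 * 20.0e-6 / 2 = 3000.0 m

3000.0 m


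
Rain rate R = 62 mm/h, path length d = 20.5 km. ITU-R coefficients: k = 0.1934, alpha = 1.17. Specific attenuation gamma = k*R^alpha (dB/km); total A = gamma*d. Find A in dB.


gamma = 0.1934 * 62^1.17 = 24.185482 dB/km
A = 24.185482 * 20.5 = 495.8 dB

495.8 dB


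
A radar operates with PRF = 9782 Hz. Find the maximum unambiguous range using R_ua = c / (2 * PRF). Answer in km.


R_ua = 3e8 / (2 * 9782) = 15334.3 m = 15.3 km

15.3 km


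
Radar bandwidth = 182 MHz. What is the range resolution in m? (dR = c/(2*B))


dR = 3e8 / (2 * 182000000.0) = 0.82 m

0.82 m


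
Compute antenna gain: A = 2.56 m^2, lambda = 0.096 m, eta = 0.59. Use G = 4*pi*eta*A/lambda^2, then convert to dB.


G_linear = 4*pi*0.59*2.56/0.096^2 = 2059.49
G_dB = 10*log10(2059.49) = 33.1 dB

33.1 dB


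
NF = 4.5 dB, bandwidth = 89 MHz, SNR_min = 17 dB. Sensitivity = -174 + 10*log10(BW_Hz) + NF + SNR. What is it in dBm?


10*log10(89000000.0) = 79.49
S = -174 + 79.49 + 4.5 + 17 = -73.0 dBm

-73.0 dBm


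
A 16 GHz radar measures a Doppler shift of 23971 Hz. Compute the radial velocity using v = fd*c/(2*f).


v = 23971 * 3e8 / (2 * 16000000000.0) = 224.7 m/s

224.7 m/s


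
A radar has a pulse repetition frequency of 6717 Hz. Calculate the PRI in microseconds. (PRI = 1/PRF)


PRI = 1/6717 = 0.000148876 s = 148.9 us

148.9 us


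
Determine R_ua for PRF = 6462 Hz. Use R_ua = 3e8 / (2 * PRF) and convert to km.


R_ua = 3e8 / (2 * 6462) = 23212.6 m = 23.2 km

23.2 km


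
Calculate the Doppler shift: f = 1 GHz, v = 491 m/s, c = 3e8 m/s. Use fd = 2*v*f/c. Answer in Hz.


fd = 2 * 491 * 1000000000.0 / 3e8 = 3273.3 Hz

3273.3 Hz


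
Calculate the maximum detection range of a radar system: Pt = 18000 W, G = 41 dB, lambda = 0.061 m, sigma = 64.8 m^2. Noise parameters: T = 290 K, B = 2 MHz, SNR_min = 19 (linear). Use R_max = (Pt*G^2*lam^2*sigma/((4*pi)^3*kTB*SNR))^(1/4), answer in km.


G_lin = 10^(41/10) = 12589.254118
R^4 = 18000 * 12589.254118^2 * 0.061^2 * 64.8 / ((4*pi)^3 * 1.38e-23 * 290 * 2000000.0 * 19)
R^4 = 2.27938e21 m^4
R_max = (2.27938e21)^(1/4) = 218501.4 m = 218.5 km

218.5 km


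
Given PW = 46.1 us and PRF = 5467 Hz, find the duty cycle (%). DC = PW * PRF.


DC = 46.1e-6 * 5467 * 100 = 25.2%

25.2%


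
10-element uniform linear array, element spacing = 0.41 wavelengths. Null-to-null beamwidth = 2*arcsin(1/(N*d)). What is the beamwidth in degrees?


1/(N*d) = 1/(10*0.41) = 0.243902
BW = 2*arcsin(0.243902) = 28.2 degrees

28.2 degrees


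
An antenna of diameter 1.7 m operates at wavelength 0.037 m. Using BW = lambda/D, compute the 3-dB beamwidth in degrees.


BW_rad = 0.037 / 1.7 = 0.021765
BW_deg = 1.25 degrees

1.25 degrees


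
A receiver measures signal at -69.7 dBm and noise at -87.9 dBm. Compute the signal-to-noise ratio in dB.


SNR = -69.7 - (-87.9) = 18.2 dB

18.2 dB


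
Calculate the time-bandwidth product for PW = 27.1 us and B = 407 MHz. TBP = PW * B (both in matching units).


TBP = 27.1 * 407 = 11029.7

11029.7


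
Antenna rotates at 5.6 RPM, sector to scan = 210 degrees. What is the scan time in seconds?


t = 210 / (5.6 * 360) * 60 = 6.25 s

6.25 s


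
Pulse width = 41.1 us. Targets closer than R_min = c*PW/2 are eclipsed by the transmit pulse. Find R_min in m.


R_min = 3e8 * 41.1e-6 / 2 = 6165.0 m

6165.0 m


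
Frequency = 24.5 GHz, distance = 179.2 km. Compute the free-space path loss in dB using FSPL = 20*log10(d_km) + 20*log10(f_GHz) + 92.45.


20*log10(179.2) = 45.07
20*log10(24.5) = 27.78
FSPL = 165.3 dB

165.3 dB


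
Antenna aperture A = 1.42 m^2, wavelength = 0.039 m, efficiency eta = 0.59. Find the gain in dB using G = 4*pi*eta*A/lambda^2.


G_linear = 4*pi*0.59*1.42/0.039^2 = 6921.83
G_dB = 10*log10(6921.83) = 38.4 dB

38.4 dB


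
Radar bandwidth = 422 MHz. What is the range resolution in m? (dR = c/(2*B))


dR = 3e8 / (2 * 422000000.0) = 0.36 m

0.36 m


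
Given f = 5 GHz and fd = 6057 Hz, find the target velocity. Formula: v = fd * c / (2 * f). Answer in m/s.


v = 6057 * 3e8 / (2 * 5000000000.0) = 181.7 m/s

181.7 m/s


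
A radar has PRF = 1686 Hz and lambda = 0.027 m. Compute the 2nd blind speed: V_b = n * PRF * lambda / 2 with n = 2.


V_blind = 2 * 1686 * 0.027 / 2 = 45.5 m/s

45.5 m/s


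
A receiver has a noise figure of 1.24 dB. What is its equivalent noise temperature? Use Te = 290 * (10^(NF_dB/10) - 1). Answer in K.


NF_lin = 10^(1.24/10) = 1.330454
Te = 290 * (1.330454 - 1) = 95.8 K

95.8 K


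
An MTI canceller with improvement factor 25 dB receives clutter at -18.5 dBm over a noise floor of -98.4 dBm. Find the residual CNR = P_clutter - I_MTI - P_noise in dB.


CNR = -18.5 - 25 - (-98.4) = 54.9 dB

54.9 dB


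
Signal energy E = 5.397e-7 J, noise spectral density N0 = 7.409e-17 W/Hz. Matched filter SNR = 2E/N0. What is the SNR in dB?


SNR_lin = 2 * 5.397e-7 / 7.409e-17 = 1.457e10
SNR_dB = 10*log10(1.457e10) = 101.6 dB

101.6 dB


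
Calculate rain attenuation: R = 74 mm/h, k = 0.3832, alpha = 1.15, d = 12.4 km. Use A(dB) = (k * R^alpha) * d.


gamma = 0.3832 * 74^1.15 = 54.080659 dB/km
A = 54.080659 * 12.4 = 670.6 dB

670.6 dB


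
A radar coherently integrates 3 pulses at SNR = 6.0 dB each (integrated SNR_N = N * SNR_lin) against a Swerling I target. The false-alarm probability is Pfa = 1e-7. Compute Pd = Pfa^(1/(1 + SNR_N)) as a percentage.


SNR_lin = 10^(6.0/10) = 3.98107
SNR_N = 3 * 3.98107 = 11.94321
1/(1 + SNR_N) = 1/12.94321 = 0.0772606
Pd = (1e-7)^0.0772606 = 0.28786
Pd = 28.8%

28.8%


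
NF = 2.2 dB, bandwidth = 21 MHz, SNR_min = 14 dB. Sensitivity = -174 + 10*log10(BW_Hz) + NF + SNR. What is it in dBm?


10*log10(21000000.0) = 73.22
S = -174 + 73.22 + 2.2 + 14 = -84.6 dBm

-84.6 dBm


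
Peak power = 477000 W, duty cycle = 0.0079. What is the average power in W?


P_avg = 477000 * 0.0079 = 3768.3 W

3768.3 W


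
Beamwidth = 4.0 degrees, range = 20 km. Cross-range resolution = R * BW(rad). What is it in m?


BW_rad = 0.06981317
CR = 20000 * 0.06981317 = 1396.3 m

1396.3 m


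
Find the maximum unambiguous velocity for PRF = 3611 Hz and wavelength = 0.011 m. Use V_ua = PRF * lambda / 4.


V_ua = 3611 * 0.011 / 4 = 9.9 m/s

9.9 m/s


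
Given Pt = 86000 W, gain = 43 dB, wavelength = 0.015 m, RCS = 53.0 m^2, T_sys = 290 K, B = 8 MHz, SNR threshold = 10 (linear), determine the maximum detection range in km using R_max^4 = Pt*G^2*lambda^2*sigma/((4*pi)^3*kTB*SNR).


G_lin = 10^(43/10) = 19952.62315
R^4 = 86000 * 19952.62315^2 * 0.015^2 * 53.0 / ((4*pi)^3 * 1.38e-23 * 290 * 8000000.0 * 10)
R^4 = 6.42629e20 m^4
R_max = (6.42629e20)^(1/4) = 159217.2 m = 159.2 km

159.2 km


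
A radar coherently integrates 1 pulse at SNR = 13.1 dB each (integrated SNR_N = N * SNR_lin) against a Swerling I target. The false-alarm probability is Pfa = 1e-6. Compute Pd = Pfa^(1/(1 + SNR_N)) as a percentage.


SNR_lin = 10^(13.1/10) = 20.41738
SNR_N = 1 * 20.41738 = 20.41738
1/(1 + SNR_N) = 1/21.41738 = 0.0466911
Pd = (1e-6)^0.0466911 = 0.52463
Pd = 52.5%

52.5%


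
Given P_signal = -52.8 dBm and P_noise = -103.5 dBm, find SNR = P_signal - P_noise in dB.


SNR = -52.8 - (-103.5) = 50.7 dB

50.7 dB


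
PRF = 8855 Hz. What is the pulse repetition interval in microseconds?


PRI = 1/8855 = 0.0001129305 s = 112.9 us

112.9 us


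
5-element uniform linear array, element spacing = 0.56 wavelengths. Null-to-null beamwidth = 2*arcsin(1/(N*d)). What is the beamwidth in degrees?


1/(N*d) = 1/(5*0.56) = 0.357143
BW = 2*arcsin(0.357143) = 41.8 degrees

41.8 degrees


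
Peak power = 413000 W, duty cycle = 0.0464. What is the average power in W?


P_avg = 413000 * 0.0464 = 19163.2 W

19163.2 W


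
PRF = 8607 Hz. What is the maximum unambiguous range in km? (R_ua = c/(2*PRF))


R_ua = 3e8 / (2 * 8607) = 17427.7 m = 17.4 km

17.4 km


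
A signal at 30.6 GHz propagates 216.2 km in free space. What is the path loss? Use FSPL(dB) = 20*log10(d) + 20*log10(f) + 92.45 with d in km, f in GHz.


20*log10(216.2) = 46.7
20*log10(30.6) = 29.71
FSPL = 168.9 dB

168.9 dB


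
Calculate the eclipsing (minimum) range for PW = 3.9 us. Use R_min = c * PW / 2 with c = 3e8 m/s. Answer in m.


R_min = 3e8 * 3.9e-6 / 2 = 585.0 m

585.0 m


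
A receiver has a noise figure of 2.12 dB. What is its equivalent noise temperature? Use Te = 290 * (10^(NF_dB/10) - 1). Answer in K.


NF_lin = 10^(2.12/10) = 1.629296
Te = 290 * (1.629296 - 1) = 182.5 K

182.5 K


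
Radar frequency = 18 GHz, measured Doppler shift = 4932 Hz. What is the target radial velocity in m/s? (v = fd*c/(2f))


v = 4932 * 3e8 / (2 * 18000000000.0) = 41.1 m/s

41.1 m/s


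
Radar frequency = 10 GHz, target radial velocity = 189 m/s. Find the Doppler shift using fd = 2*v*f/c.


fd = 2 * 189 * 10000000000.0 / 3e8 = 12600.0 Hz

12600.0 Hz


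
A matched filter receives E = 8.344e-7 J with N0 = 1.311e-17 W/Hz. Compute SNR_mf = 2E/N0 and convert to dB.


SNR_lin = 2 * 8.344e-7 / 1.311e-17 = 1.273e11
SNR_dB = 10*log10(1.273e11) = 111.0 dB

111.0 dB


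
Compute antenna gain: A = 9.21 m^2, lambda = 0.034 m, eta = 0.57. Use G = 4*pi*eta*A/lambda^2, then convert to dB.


G_linear = 4*pi*0.57*9.21/0.034^2 = 57067.19
G_dB = 10*log10(57067.19) = 47.6 dB

47.6 dB


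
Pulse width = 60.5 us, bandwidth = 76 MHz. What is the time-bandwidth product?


TBP = 60.5 * 76 = 4598.0

4598.0


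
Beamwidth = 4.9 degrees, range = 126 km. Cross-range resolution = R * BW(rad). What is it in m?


BW_rad = 0.085521133
CR = 126000 * 0.085521133 = 10775.7 m

10775.7 m


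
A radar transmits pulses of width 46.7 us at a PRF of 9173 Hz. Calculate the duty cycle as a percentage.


DC = 46.7e-6 * 9173 * 100 = 42.84%

42.84%


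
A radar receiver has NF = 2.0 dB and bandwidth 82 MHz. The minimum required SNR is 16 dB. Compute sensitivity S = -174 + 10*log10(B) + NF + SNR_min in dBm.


10*log10(82000000.0) = 79.14
S = -174 + 79.14 + 2.0 + 16 = -76.9 dBm

-76.9 dBm


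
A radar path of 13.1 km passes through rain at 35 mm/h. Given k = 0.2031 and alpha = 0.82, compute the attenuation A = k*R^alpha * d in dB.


gamma = 0.2031 * 35^0.82 = 3.748398 dB/km
A = 3.748398 * 13.1 = 49.1 dB

49.1 dB


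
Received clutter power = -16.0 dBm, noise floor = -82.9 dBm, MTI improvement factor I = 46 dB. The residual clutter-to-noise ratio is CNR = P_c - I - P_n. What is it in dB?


CNR = -16.0 - 46 - (-82.9) = 20.9 dB

20.9 dB


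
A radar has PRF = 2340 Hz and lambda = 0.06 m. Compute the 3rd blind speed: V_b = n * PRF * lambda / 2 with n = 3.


V_blind = 3 * 2340 * 0.06 / 2 = 210.6 m/s

210.6 m/s


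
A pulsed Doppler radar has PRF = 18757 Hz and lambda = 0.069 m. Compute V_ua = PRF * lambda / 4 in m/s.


V_ua = 18757 * 0.069 / 4 = 323.6 m/s

323.6 m/s


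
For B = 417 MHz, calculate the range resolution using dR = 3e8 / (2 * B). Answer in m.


dR = 3e8 / (2 * 417000000.0) = 0.36 m

0.36 m


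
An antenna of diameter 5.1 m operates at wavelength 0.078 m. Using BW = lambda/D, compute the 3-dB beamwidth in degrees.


BW_rad = 0.078 / 5.1 = 0.015294
BW_deg = 0.88 degrees

0.88 degrees


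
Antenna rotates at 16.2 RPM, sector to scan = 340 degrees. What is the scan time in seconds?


t = 340 / (16.2 * 360) * 60 = 3.5 s

3.5 s


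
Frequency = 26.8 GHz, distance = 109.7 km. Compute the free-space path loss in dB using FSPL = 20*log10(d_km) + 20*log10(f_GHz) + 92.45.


20*log10(109.7) = 40.8
20*log10(26.8) = 28.56
FSPL = 161.8 dB

161.8 dB


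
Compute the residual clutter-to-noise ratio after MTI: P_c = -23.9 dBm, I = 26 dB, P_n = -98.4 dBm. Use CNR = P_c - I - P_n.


CNR = -23.9 - 26 - (-98.4) = 48.5 dB

48.5 dB


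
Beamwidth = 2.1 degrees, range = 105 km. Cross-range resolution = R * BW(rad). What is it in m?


BW_rad = 0.036651914
CR = 105000 * 0.036651914 = 3848.5 m

3848.5 m


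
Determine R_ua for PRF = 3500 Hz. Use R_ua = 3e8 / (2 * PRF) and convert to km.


R_ua = 3e8 / (2 * 3500) = 42857.1 m = 42.9 km

42.9 km


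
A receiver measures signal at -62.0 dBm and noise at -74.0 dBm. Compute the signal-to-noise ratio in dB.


SNR = -62.0 - (-74.0) = 12.0 dB

12.0 dB


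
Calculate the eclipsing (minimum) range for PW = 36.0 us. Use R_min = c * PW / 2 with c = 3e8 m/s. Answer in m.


R_min = 3e8 * 36.0e-6 / 2 = 5400.0 m

5400.0 m


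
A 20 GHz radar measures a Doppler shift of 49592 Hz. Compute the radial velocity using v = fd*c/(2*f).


v = 49592 * 3e8 / (2 * 20000000000.0) = 371.9 m/s

371.9 m/s


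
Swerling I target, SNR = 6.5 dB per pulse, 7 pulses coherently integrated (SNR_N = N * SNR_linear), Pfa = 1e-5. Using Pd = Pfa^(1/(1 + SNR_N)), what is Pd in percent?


SNR_lin = 10^(6.5/10) = 4.46684
SNR_N = 7 * 4.46684 = 31.26788
1/(1 + SNR_N) = 1/32.26788 = 0.0309906
Pd = (1e-5)^0.0309906 = 0.69992
Pd = 70.0%

70.0%


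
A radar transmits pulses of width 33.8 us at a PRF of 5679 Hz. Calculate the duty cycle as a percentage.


DC = 33.8e-6 * 5679 * 100 = 19.2%

19.2%


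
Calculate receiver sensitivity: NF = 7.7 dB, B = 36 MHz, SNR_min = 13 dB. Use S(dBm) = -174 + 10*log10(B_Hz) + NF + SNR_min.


10*log10(36000000.0) = 75.56
S = -174 + 75.56 + 7.7 + 13 = -77.7 dBm

-77.7 dBm


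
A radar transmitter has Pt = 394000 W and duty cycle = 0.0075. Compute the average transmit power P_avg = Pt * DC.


P_avg = 394000 * 0.0075 = 2955.0 W

2955.0 W


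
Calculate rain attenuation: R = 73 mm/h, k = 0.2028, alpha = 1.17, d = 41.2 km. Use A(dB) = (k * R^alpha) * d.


gamma = 0.2028 * 73^1.17 = 30.701224 dB/km
A = 30.701224 * 41.2 = 1264.89 dB

1264.89 dB


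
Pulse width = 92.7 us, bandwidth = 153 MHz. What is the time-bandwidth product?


TBP = 92.7 * 153 = 14183.1

14183.1


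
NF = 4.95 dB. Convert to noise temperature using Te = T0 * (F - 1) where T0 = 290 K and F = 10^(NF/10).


NF_lin = 10^(4.95/10) = 3.126079
Te = 290 * (3.126079 - 1) = 616.6 K

616.6 K


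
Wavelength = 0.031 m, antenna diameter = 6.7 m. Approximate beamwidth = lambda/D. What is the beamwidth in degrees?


BW_rad = 0.031 / 6.7 = 0.004627
BW_deg = 0.27 degrees

0.27 degrees


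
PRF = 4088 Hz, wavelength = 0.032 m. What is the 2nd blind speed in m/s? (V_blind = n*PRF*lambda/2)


V_blind = 2 * 4088 * 0.032 / 2 = 130.8 m/s

130.8 m/s


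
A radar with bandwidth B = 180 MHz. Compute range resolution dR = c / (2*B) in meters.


dR = 3e8 / (2 * 180000000.0) = 0.83 m

0.83 m


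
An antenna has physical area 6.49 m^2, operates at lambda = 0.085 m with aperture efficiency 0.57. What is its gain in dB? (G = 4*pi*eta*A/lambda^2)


G_linear = 4*pi*0.57*6.49/0.085^2 = 6434.16
G_dB = 10*log10(6434.16) = 38.1 dB

38.1 dB


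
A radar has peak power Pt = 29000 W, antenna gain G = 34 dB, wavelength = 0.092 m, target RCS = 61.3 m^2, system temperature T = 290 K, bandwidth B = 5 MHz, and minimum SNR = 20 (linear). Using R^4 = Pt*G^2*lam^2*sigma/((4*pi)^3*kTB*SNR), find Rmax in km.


G_lin = 10^(34/10) = 2511.886432
R^4 = 29000 * 2511.886432^2 * 0.092^2 * 61.3 / ((4*pi)^3 * 1.38e-23 * 290 * 5000000.0 * 20)
R^4 = 1.19544e20 m^4
R_max = (1.19544e20)^(1/4) = 104563.9 m = 104.6 km

104.6 km


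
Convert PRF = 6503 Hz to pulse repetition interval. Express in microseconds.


PRI = 1/6503 = 0.0001537752 s = 153.8 us

153.8 us


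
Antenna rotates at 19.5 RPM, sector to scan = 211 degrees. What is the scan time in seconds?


t = 211 / (19.5 * 360) * 60 = 1.8 s

1.8 s


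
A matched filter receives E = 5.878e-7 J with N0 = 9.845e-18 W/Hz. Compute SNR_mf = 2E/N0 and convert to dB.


SNR_lin = 2 * 5.878e-7 / 9.845e-18 = 1.194e11
SNR_dB = 10*log10(1.194e11) = 110.8 dB

110.8 dB


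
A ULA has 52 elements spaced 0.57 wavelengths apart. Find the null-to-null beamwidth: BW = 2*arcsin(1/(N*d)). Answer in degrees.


1/(N*d) = 1/(52*0.57) = 0.033738
BW = 2*arcsin(0.033738) = 3.9 degrees

3.9 degrees


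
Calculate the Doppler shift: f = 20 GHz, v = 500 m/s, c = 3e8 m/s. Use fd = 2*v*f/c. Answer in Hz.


fd = 2 * 500 * 20000000000.0 / 3e8 = 66666.7 Hz

66666.7 Hz


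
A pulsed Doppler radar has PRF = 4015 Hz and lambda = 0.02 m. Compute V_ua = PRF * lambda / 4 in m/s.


V_ua = 4015 * 0.02 / 4 = 20.1 m/s

20.1 m/s


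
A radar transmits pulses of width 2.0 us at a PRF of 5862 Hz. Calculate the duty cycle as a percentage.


DC = 2.0e-6 * 5862 * 100 = 1.17%

1.17%


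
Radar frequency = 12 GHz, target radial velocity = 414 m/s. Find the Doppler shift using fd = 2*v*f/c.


fd = 2 * 414 * 12000000000.0 / 3e8 = 33120.0 Hz

33120.0 Hz


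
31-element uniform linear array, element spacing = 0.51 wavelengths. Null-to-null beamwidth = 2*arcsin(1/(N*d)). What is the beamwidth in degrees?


1/(N*d) = 1/(31*0.51) = 0.063251
BW = 2*arcsin(0.063251) = 7.3 degrees

7.3 degrees


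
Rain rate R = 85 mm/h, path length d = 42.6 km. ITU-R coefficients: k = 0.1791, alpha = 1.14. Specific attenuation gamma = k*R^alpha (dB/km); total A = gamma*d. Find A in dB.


gamma = 0.1791 * 85^1.14 = 28.355229 dB/km
A = 28.355229 * 42.6 = 1207.93 dB

1207.93 dB


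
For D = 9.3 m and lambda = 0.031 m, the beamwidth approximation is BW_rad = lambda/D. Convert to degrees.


BW_rad = 0.031 / 9.3 = 0.003333
BW_deg = 0.19 degrees

0.19 degrees


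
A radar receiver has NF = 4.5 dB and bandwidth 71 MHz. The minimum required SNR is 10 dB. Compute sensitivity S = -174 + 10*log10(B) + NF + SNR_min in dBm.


10*log10(71000000.0) = 78.51
S = -174 + 78.51 + 4.5 + 10 = -81.0 dBm

-81.0 dBm


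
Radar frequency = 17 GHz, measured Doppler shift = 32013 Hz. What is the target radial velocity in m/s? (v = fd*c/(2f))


v = 32013 * 3e8 / (2 * 17000000000.0) = 282.5 m/s

282.5 m/s


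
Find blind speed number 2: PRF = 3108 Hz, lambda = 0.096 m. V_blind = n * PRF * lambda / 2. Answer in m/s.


V_blind = 2 * 3108 * 0.096 / 2 = 298.4 m/s

298.4 m/s


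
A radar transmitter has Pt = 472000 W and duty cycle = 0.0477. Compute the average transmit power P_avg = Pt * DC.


P_avg = 472000 * 0.0477 = 22514.4 W

22514.4 W


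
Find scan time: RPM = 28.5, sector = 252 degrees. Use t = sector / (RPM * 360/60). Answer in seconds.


t = 252 / (28.5 * 360) * 60 = 1.47 s

1.47 s


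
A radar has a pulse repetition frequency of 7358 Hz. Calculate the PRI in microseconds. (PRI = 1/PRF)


PRI = 1/7358 = 0.0001359065 s = 135.9 us

135.9 us


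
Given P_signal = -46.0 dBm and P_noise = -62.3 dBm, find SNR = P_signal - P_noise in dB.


SNR = -46.0 - (-62.3) = 16.3 dB

16.3 dB


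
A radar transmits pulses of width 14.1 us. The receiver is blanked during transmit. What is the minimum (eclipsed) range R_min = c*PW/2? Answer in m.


R_min = 3e8 * 14.1e-6 / 2 = 2115.0 m

2115.0 m


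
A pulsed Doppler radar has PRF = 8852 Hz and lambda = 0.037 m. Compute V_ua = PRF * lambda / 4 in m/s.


V_ua = 8852 * 0.037 / 4 = 81.9 m/s

81.9 m/s


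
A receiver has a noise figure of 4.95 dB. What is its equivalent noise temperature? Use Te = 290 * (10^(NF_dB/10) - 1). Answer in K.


NF_lin = 10^(4.95/10) = 3.126079
Te = 290 * (3.126079 - 1) = 616.6 K

616.6 K


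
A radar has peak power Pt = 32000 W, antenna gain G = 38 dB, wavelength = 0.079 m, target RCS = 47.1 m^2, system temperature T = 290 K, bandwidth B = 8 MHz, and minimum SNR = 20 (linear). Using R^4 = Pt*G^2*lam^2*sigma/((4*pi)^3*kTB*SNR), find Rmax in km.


G_lin = 10^(38/10) = 6309.573445
R^4 = 32000 * 6309.573445^2 * 0.079^2 * 47.1 / ((4*pi)^3 * 1.38e-23 * 290 * 8000000.0 * 20)
R^4 = 2.94712e20 m^4
R_max = (2.94712e20)^(1/4) = 131023.6 m = 131.0 km

131.0 km


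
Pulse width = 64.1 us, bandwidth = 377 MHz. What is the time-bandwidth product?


TBP = 64.1 * 377 = 24165.7

24165.7


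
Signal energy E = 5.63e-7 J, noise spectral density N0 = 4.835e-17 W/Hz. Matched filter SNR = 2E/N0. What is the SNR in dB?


SNR_lin = 2 * 5.63e-7 / 4.835e-17 = 2.329e10
SNR_dB = 10*log10(2.329e10) = 103.7 dB

103.7 dB


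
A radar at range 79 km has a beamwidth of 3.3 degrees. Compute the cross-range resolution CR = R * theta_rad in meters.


BW_rad = 0.057595865
CR = 79000 * 0.057595865 = 4550.1 m

4550.1 m


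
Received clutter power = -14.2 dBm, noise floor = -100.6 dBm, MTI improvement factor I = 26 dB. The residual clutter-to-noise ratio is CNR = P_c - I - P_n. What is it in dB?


CNR = -14.2 - 26 - (-100.6) = 60.4 dB

60.4 dB


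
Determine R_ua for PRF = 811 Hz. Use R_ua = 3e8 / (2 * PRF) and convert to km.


R_ua = 3e8 / (2 * 811) = 184956.8 m = 185.0 km

185.0 km


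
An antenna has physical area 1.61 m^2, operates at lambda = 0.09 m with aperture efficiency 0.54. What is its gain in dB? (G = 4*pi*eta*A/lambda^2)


G_linear = 4*pi*0.54*1.61/0.09^2 = 1348.79
G_dB = 10*log10(1348.79) = 31.3 dB

31.3 dB


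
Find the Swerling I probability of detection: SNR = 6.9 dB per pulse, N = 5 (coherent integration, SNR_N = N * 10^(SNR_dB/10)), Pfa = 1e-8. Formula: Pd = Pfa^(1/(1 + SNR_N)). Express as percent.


SNR_lin = 10^(6.9/10) = 4.89779
SNR_N = 5 * 4.89779 = 24.48895
1/(1 + SNR_N) = 1/25.48895 = 0.0392327
Pd = (1e-8)^0.0392327 = 0.48544
Pd = 48.5%

48.5%


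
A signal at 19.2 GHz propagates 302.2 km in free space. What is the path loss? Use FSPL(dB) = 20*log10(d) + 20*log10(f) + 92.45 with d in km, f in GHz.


20*log10(302.2) = 49.61
20*log10(19.2) = 25.67
FSPL = 167.7 dB

167.7 dB


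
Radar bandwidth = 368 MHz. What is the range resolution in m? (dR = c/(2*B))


dR = 3e8 / (2 * 368000000.0) = 0.41 m

0.41 m


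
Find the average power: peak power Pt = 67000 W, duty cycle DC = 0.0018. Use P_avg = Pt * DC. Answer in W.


P_avg = 67000 * 0.0018 = 120.6 W

120.6 W


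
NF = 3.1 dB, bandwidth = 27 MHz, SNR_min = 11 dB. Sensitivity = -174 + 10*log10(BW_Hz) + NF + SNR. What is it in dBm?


10*log10(27000000.0) = 74.31
S = -174 + 74.31 + 3.1 + 11 = -85.6 dBm

-85.6 dBm


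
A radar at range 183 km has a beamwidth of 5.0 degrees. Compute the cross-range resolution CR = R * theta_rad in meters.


BW_rad = 0.087266463
CR = 183000 * 0.087266463 = 15969.8 m

15969.8 m


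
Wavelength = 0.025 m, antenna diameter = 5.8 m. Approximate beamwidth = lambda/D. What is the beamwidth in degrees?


BW_rad = 0.025 / 5.8 = 0.00431
BW_deg = 0.25 degrees

0.25 degrees


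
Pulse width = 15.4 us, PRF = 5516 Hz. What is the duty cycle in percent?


DC = 15.4e-6 * 5516 * 100 = 8.49%

8.49%


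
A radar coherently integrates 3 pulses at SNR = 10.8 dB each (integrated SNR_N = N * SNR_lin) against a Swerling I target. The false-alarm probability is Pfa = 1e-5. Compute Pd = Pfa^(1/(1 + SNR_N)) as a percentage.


SNR_lin = 10^(10.8/10) = 12.02264
SNR_N = 3 * 12.02264 = 36.06792
1/(1 + SNR_N) = 1/37.06792 = 0.0269775
Pd = (1e-5)^0.0269775 = 0.73301
Pd = 73.3%

73.3%


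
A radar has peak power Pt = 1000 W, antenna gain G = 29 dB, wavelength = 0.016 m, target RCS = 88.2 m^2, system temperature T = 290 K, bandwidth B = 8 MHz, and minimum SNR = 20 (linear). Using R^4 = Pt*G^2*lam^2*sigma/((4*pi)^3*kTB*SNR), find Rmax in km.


G_lin = 10^(29/10) = 794.328235
R^4 = 1000 * 794.328235^2 * 0.016^2 * 88.2 / ((4*pi)^3 * 1.38e-23 * 290 * 8000000.0 * 20)
R^4 = 1.1212e16 m^4
R_max = (1.1212e16)^(1/4) = 10290.1 m = 10.3 km

10.3 km


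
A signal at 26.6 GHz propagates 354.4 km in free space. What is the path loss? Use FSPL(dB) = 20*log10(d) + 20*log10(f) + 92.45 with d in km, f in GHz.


20*log10(354.4) = 50.99
20*log10(26.6) = 28.5
FSPL = 171.9 dB

171.9 dB


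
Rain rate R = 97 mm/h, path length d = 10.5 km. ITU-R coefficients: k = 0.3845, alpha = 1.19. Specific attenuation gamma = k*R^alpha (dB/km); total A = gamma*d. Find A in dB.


gamma = 0.3845 * 97^1.19 = 88.951793 dB/km
A = 88.951793 * 10.5 = 933.99 dB

933.99 dB


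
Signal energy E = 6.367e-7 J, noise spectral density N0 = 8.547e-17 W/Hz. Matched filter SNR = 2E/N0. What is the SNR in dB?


SNR_lin = 2 * 6.367e-7 / 8.547e-17 = 1.49e10
SNR_dB = 10*log10(1.49e10) = 101.7 dB

101.7 dB


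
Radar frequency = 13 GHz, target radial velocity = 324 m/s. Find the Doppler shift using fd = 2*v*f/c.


fd = 2 * 324 * 13000000000.0 / 3e8 = 28080.0 Hz

28080.0 Hz


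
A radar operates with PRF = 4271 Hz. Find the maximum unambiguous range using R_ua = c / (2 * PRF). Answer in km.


R_ua = 3e8 / (2 * 4271) = 35120.6 m = 35.1 km

35.1 km


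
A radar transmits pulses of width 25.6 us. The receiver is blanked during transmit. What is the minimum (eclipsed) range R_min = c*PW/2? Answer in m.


R_min = 3e8 * 25.6e-6 / 2 = 3840.0 m

3840.0 m


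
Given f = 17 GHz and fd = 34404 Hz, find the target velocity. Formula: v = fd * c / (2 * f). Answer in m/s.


v = 34404 * 3e8 / (2 * 17000000000.0) = 303.6 m/s

303.6 m/s


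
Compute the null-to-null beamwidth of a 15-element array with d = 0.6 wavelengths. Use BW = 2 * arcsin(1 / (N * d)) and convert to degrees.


1/(N*d) = 1/(15*0.6) = 0.111111
BW = 2*arcsin(0.111111) = 12.8 degrees

12.8 degrees
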